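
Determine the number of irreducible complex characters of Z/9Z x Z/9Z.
81

Derivation: The number of irreducible complex representations of a finite group equals its number of conjugacy classes. Z/9Z x Z/9Z is abelian of order 81, so every element is its own conjugacy class: 81 classes, so Z/9Z x Z/9Z (order 81) has exactly 81 irreducible complex representations.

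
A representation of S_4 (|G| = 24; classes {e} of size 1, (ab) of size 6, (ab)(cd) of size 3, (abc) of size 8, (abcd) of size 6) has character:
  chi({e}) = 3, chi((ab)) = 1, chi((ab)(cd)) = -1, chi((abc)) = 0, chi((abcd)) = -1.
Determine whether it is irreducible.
Irreducible: <chi, chi> = 1.

Proof sketch: <chi, chi> = (1/|G|) sum_C |C| * |chi(C)|^2 = (1/24)[1*|3|^2 + 6*|1|^2 + 3*|-1|^2 + 8*|0|^2 + 6*|-1|^2]
  = (1/24)[(9) + (6) + (3) + (0) + (6)] = 24/24 = 1.
A character is irreducible iff <chi, chi> = 1, so this representation is irreducible.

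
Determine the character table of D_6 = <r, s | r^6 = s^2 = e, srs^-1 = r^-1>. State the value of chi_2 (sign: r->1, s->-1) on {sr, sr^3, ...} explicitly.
Conjugacy classes: {e} of size 1, {r^3} of size 1, {r^1, r^5} of size 2, {r^2, r^4} of size 2, {s, sr^2, ...} of size 3, {sr, sr^3, ...} of size 3.
Character table:
  irrep \ class              {e} (size 1)  {r^3} (size 1)  {r^1, r^5} (size 2)  {r^2, r^4} (size 2)  {s, sr^2, ...} (size 3)  {sr, sr^3, ...} (size 3)
  chi_1 (triv)               1             1               1                    1                    1                        1                       
  chi_2 (sign: r->1, s->-1)  1             1               1                    1                    -1                       -1                      
  chi_3 (r->-1, s->1)        1             -1              -1                   1                    1                        -1                      
  chi_4 (r->-1, s->-1)       1             -1              -1                   1                    -1                       1                       
  chi_5 (2d, j=1)            2             -2              1                    -1                   0                        0                       
  chi_6 (2d, j=2)            2             2               -1                   -1                   0                        0                       

Spot check: chi_2 (sign: r->1, s->-1) on {sr, sr^3, ...} = -1.

Justification: D_6 has order 2*6 = 12 with 6 conjugacy classes, hence 6 irreducibles. Sum of squared dims 1 + 1 + 1 + 1 + 4 + 4 = 12 = |G|. Linear characters come from the abelianisation; the 2-dimensional irreps have character r^k -> 2*cos(2*pi*j*k/6), reflections -> 0.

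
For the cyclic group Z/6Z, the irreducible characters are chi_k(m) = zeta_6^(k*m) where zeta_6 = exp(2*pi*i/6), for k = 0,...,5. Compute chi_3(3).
chi_3(3) = zeta_6^9 = -1

Proof sketch: chi_3(3) = zeta_6^(3*3) = zeta_6^9. Since zeta_6^6 = 1, this equals zeta_6^3 = exp(2*pi*i*3/6) = -1.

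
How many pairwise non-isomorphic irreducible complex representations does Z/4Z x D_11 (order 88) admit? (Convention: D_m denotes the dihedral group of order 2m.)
28

Reasoning: The number of irreducible complex representations of a finite group equals its number of conjugacy classes. For a direct product, #classes(G x H) = #classes(G) * #classes(H). Z/4Z has 4 classes (abelian), D_11 has 7 classes, so 4 * 7 = 28, so Z/4Z x D_11 (order 88) has exactly 28 irreducible complex representations.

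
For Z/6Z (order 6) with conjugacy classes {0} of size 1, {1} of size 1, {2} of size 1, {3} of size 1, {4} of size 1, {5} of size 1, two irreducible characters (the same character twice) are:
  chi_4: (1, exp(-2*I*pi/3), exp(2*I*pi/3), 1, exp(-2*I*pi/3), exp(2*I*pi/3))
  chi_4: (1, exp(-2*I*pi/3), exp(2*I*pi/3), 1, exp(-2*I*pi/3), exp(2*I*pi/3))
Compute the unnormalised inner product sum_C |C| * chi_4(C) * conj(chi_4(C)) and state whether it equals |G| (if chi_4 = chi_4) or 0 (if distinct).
Sum = 6 = |G| = 6; so <chi_4, chi_4> = 1 (norm-1 confirms irreducibility).

Details: Compute term by term over conjugacy classes (|C| * chi_4(C) * conj(chi_4(C))):
  1*(1)*conj(1) + 1*(exp(-2*I*pi/3))*conj(exp(-2*I*pi/3)) + 1*(exp(2*I*pi/3))*conj(exp(2*I*pi/3)) + 1*(1)*conj(1) + 1*(exp(-2*I*pi/3))*conj(exp(-2*I*pi/3)) + 1*(exp(2*I*pi/3))*conj(exp(2*I*pi/3))
  = (1) + (1) + (1) + (1) + (1) + (1)
  = 6.
(Exp terms are combined using exp(i*s)*conj(exp(i*t)) = exp(i*(s-t)), and sums of them are collapsed using the identity that for every m > 1 the m distinct m-th roots of unity sum to 0, e.g. 1 + exp(2*I*pi/3) + exp(-2*I*pi/3) = 0.)
Dividing by |G| = 6 gives 6/6 = 1, matching the row-orthogonality relation <chi_4, chi_4> = [chi_4 = chi_4].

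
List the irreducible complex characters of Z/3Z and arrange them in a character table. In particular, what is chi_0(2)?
Character table of Z/3Z (irreps indexed chi_0,...,chi_2 with chi_k(m) = zeta_3^(k*m), zeta_3 = exp(2*pi*i/3)):
  irrep \ class  {0} (size 1)  {1} (size 1)    {2} (size 1)  
  chi_0          1             1               1             
  chi_1          1             exp(2*I*pi/3)   exp(-2*I*pi/3)
  chi_2          1             exp(-2*I*pi/3)  exp(2*I*pi/3) 

Spot check: chi_0(2) = zeta_3^(0*2) = zeta_3^0 = 1.

Justification: Z/3Z is abelian, so all 3 irreducible complex representations are 1-dimensional. They are given by chi_k(m) = zeta_3^(k*m) for k = 0,...,2. Row orthogonality: sum_m chi_k(m) conj(chi_l(m)) = 3 * [k = l].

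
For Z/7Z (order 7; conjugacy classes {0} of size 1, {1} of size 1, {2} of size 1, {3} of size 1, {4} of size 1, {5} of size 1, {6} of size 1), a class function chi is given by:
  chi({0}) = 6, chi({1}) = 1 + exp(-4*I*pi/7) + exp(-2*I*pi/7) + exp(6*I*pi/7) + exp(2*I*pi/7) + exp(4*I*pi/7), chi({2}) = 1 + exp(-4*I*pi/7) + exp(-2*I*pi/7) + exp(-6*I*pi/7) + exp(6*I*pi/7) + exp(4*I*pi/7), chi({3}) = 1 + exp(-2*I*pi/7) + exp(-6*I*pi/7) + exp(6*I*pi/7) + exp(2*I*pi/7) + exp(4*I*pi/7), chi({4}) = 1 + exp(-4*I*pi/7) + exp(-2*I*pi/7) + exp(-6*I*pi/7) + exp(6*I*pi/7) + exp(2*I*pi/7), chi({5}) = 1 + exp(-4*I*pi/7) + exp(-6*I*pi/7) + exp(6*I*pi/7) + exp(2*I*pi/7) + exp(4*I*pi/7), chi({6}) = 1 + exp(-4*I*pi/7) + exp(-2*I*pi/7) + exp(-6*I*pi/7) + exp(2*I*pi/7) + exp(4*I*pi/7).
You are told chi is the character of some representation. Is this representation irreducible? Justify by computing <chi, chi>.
Not irreducible (reducible): <chi, chi> = 6 > 1.

Why: <chi, chi> = (1/|G|) sum_C |C| * |chi(C)|^2 = (1/7)[1*|6|^2 + 1*|1 + exp(-4*I*pi/7) + exp(-2*I*pi/7) + exp(6*I*pi/7) + exp(2*I*pi/7) + exp(4*I*pi/7)|^2 + 1*|1 + exp(-4*I*pi/7) + exp(-2*I*pi/7) + exp(-6*I*pi/7) + exp(6*I*pi/7) + exp(4*I*pi/7)|^2 + 1*|1 + exp(-2*I*pi/7) + exp(-6*I*pi/7) + exp(6*I*pi/7) + exp(2*I*pi/7) + exp(4*I*pi/7)|^2 + 1*|1 + exp(-4*I*pi/7) + exp(-2*I*pi/7) + exp(-6*I*pi/7) + exp(6*I*pi/7) + exp(2*I*pi/7)|^2 + 1*|1 + exp(-4*I*pi/7) + exp(-6*I*pi/7) + exp(6*I*pi/7) + exp(2*I*pi/7) + exp(4*I*pi/7)|^2 + 1*|1 + exp(-4*I*pi/7) + exp(-2*I*pi/7) + exp(-6*I*pi/7) + exp(2*I*pi/7) + exp(4*I*pi/7)|^2]
  = (1/7)[(36) + (1) + (1) + (1) + (1) + (1) + (1)] = 42/7 = 6.
(Exp terms are combined using exp(i*s)*conj(exp(i*t)) = exp(i*(s-t)), and sums of them are collapsed using the identity that for every m > 1 the m distinct m-th roots of unity sum to 0, e.g. 1 + exp(2*I*pi/3) + exp(-2*I*pi/3) = 0.)
A character is irreducible iff <chi, chi> = 1, so this representation is reducible.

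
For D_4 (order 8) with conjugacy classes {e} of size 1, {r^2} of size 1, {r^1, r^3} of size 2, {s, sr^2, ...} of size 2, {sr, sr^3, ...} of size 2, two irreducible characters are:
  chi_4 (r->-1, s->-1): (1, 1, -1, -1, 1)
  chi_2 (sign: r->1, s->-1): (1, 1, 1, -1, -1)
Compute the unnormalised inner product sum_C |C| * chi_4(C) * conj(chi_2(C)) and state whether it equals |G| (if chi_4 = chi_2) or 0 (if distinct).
Sum = 0; so <chi_4, chi_2> = 0 (distinct irreducibles are orthogonal).

Proof sketch: Compute term by term over conjugacy classes (|C| * chi_4(C) * conj(chi_2(C))):
  1*(1)*conj(1) + 1*(1)*conj(1) + 2*(-1)*conj(1) + 2*(-1)*conj(-1) + 2*(1)*conj(-1)
  = (1) + (1) + (-2) + (2) + (-2)
  = 0.
Dividing by |G| = 8 gives 0/8 = 0, matching the row-orthogonality relation <chi_4, chi_2> = [chi_4 = chi_2].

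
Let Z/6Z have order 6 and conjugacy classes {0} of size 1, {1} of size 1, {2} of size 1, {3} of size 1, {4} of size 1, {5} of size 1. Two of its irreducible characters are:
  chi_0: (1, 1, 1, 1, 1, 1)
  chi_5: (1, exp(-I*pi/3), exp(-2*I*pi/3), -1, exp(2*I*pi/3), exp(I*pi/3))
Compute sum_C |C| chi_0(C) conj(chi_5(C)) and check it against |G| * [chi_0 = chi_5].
Sum = 0; so <chi_0, chi_5> = 0 (distinct irreducibles are orthogonal).

Justification: Compute term by term over conjugacy classes (|C| * chi_0(C) * conj(chi_5(C))):
  1*(1)*conj(1) + 1*(1)*conj(exp(-I*pi/3)) + 1*(1)*conj(exp(-2*I*pi/3)) + 1*(1)*conj(-1) + 1*(1)*conj(exp(2*I*pi/3)) + 1*(1)*conj(exp(I*pi/3))
  = (1) + (exp(I*pi/3)) + (exp(2*I*pi/3)) + (-1) + (exp(-2*I*pi/3)) + (exp(-I*pi/3))
  = 0.
(Exp terms are combined using exp(i*s)*conj(exp(i*t)) = exp(i*(s-t)), and sums of them are collapsed using the identity that for every m > 1 the m distinct m-th roots of unity sum to 0, e.g. 1 + exp(2*I*pi/3) + exp(-2*I*pi/3) = 0.)
Dividing by |G| = 6 gives 0/6 = 0, matching the row-orthogonality relation <chi_0, chi_5> = [chi_0 = chi_5].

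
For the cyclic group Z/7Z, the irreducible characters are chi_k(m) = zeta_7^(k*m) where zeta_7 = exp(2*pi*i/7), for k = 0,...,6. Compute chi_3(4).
chi_3(4) = zeta_7^12 = exp(-4*I*pi/7)

Justification: chi_3(4) = zeta_7^(3*4) = zeta_7^12. Since zeta_7^7 = 1, this equals zeta_7^5 = exp(2*pi*i*5/7) = exp(-4*I*pi/7).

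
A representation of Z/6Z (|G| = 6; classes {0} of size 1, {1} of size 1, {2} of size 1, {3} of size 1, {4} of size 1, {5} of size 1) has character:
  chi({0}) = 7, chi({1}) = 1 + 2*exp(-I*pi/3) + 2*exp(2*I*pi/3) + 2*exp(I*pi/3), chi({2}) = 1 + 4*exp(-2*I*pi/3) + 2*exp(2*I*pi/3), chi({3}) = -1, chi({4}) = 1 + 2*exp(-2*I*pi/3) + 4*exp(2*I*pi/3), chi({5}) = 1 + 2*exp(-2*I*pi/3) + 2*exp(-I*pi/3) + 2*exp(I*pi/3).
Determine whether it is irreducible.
Not irreducible (reducible): <chi, chi> = 13 > 1.

Why: <chi, chi> = (1/|G|) sum_C |C| * |chi(C)|^2 = (1/6)[1*|7|^2 + 1*|1 + 2*exp(-I*pi/3) + 2*exp(2*I*pi/3) + 2*exp(I*pi/3)|^2 + 1*|1 + 4*exp(-2*I*pi/3) + 2*exp(2*I*pi/3)|^2 + 1*|-1|^2 + 1*|1 + 2*exp(-2*I*pi/3) + 4*exp(2*I*pi/3)|^2 + 1*|1 + 2*exp(-2*I*pi/3) + 2*exp(-I*pi/3) + 2*exp(I*pi/3)|^2]
  = (1/6)[(49) + (7) + (7) + (1) + (7) + (7)] = 78/6 = 13.
(Exp terms are combined using exp(i*s)*conj(exp(i*t)) = exp(i*(s-t)), and sums of them are collapsed using the identity that for every m > 1 the m distinct m-th roots of unity sum to 0, e.g. 1 + exp(2*I*pi/3) + exp(-2*I*pi/3) = 0.)
A character is irreducible iff <chi, chi> = 1, so this representation is reducible.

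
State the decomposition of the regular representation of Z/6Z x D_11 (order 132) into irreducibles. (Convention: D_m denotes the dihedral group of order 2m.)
Each irreducible V_i of dimension d_i appears with multiplicity d_i, i.e. rho_reg = (direct sum over all irreducibles V_i) d_i V_i. The irreducible dimensions for Z/6Z x D_11 are 1, 1, 1, 1, 1, 1, 1, 1, 1, 1, 1, 1, 2, 2, 2, 2, 2, 2, 2, 2, 2, 2, 2, 2, 2, 2, 2, 2, 2, 2, 2, 2, 2, 2, 2, 2, 2, 2, 2, 2, 2, 2: 12 irreducibles of dimension 1, each with multiplicity 1; 30 irreducibles of dimension 2, each with multiplicity 2. Total dimension 12*1*1 + 30*2*2 = 132 = |G|.

Reasoning: General theorem: in the regular representation of a finite group G, each irreducible appears with multiplicity equal to its dimension. Check: dim(rho_reg) = sum d_i^2 = 1 + 1 + 1 + 1 + 1 + 1 + 1 + 1 + 1 + 1 + 1 + 1 + 4 + 4 + 4 + 4 + 4 + 4 + 4 + 4 + 4 + 4 + 4 + 4 + 4 + 4 + 4 + 4 + 4 + 4 + 4 + 4 + 4 + 4 + 4 + 4 + 4 + 4 + 4 + 4 + 4 + 4 = 132 = |G|.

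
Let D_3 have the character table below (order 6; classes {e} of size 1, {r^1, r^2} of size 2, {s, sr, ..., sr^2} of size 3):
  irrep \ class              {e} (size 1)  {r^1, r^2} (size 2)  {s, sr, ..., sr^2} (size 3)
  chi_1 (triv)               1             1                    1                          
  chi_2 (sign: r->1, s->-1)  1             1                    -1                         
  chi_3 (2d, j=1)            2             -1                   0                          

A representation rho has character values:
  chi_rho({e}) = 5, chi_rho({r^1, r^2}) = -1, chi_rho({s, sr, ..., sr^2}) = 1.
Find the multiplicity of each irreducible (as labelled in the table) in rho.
Multiplicities: chi_1: 1, chi_2: 0, chi_3: 2.

Working: Use <chi_rho, chi> = (1/|G|) sum_C |C| * chi_rho(C) * conj(chi(C)) with |G| = 6 for each irreducible chi in the table:
  <chi_rho, chi_1> = (1/6)[1*(5)*conj(1) + 2*(-1)*conj(1) + 3*(1)*conj(1)]
      = (1/6)[(5) + (-2) + (3)] = 6/6 = 1
  <chi_rho, chi_2> = (1/6)[1*(5)*conj(1) + 2*(-1)*conj(1) + 3*(1)*conj(-1)]
      = (1/6)[(5) + (-2) + (-3)] = 0/6 = 0
  <chi_rho, chi_3> = (1/6)[1*(5)*conj(2) + 2*(-1)*conj(-1) + 3*(1)*conj(0)]
      = (1/6)[(10) + (2) + (0)] = 12/6 = 2
Dimension check: dim(rho) = sum (mult * dim) = 1*1 + 0*1 + 2*2 = 5 = chi_rho(e) = 5.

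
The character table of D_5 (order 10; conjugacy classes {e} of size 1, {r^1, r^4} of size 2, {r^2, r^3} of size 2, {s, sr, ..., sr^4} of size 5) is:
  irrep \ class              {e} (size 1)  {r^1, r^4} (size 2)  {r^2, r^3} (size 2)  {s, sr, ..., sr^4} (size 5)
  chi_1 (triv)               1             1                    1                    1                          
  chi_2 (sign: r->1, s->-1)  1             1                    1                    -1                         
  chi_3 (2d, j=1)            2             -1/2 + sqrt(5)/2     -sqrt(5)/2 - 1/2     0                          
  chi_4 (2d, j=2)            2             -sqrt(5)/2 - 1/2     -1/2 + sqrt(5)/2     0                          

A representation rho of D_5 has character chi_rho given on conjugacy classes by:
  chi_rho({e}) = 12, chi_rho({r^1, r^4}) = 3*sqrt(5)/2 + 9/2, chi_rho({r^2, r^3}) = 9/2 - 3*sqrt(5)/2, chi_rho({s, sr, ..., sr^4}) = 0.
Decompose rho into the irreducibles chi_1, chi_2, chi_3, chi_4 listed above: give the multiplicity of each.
Multiplicities: chi_1: 3, chi_2: 3, chi_3: 3, chi_4: 0.

Explanation: Use <chi_rho, chi> = (1/|G|) sum_C |C| * chi_rho(C) * conj(chi(C)) with |G| = 10 for each irreducible chi in the table:
  <chi_rho, chi_1> = (1/10)[1*(12)*conj(1) + 2*(3*sqrt(5)/2 + 9/2)*conj(1) + 2*(9/2 - 3*sqrt(5)/2)*conj(1) + 5*(0)*conj(1)]
      = (1/10)[(12) + (3*sqrt(5) + 9) + (9 - 3*sqrt(5)) + (0)] = 30/10 = 3
  <chi_rho, chi_2> = (1/10)[1*(12)*conj(1) + 2*(3*sqrt(5)/2 + 9/2)*conj(1) + 2*(9/2 - 3*sqrt(5)/2)*conj(1) + 5*(0)*conj(-1)]
      = (1/10)[(12) + (3*sqrt(5) + 9) + (9 - 3*sqrt(5)) + (0)] = 30/10 = 3
  <chi_rho, chi_3> = (1/10)[1*(12)*conj(2) + 2*(3*sqrt(5)/2 + 9/2)*conj(-1/2 + sqrt(5)/2) + 2*(9/2 - 3*sqrt(5)/2)*conj(-sqrt(5)/2 - 1/2) + 5*(0)*conj(0)]
      = (1/10)[(24) + (3 + 3*sqrt(5)) + (3 - 3*sqrt(5)) + (0)] = 30/10 = 3
  <chi_rho, chi_4> = (1/10)[1*(12)*conj(2) + 2*(3*sqrt(5)/2 + 9/2)*conj(-sqrt(5)/2 - 1/2) + 2*(9/2 - 3*sqrt(5)/2)*conj(-1/2 + sqrt(5)/2) + 5*(0)*conj(0)]
      = (1/10)[(24) + (-6*sqrt(5) - 12) + (-12 + 6*sqrt(5)) + (0)] = 0/10 = 0
Dimension check: dim(rho) = sum (mult * dim) = 3*1 + 3*1 + 3*2 + 0*2 = 12 = chi_rho(e) = 12.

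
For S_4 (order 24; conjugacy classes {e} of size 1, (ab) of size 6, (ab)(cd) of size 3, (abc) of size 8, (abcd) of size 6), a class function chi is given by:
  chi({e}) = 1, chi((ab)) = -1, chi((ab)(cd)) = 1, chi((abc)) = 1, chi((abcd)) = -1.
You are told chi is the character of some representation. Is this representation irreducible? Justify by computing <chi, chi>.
Irreducible: <chi, chi> = 1.

Why: <chi, chi> = (1/|G|) sum_C |C| * |chi(C)|^2 = (1/24)[1*|1|^2 + 6*|-1|^2 + 3*|1|^2 + 8*|1|^2 + 6*|-1|^2]
  = (1/24)[(1) + (6) + (3) + (8) + (6)] = 24/24 = 1.
A character is irreducible iff <chi, chi> = 1, so this representation is irreducible.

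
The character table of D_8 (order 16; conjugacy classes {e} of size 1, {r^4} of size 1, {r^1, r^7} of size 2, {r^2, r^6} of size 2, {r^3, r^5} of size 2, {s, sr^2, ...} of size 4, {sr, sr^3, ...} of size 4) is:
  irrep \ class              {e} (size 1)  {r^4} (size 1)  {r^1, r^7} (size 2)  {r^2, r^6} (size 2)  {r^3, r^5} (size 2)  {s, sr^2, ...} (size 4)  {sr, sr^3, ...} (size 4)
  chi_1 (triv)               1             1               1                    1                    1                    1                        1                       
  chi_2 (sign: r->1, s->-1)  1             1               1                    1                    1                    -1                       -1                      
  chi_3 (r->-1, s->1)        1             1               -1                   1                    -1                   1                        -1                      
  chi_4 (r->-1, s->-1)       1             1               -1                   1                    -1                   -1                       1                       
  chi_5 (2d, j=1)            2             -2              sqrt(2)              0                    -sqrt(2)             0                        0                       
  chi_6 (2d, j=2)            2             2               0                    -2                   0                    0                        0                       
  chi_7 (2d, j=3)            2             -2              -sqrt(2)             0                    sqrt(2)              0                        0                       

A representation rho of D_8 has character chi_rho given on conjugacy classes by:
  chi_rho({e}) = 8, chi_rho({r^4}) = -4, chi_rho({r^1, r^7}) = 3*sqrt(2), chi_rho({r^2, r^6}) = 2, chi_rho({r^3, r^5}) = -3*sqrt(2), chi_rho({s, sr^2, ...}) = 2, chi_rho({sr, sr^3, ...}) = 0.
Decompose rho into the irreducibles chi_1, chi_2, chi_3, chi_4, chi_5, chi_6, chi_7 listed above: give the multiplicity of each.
Multiplicities: chi_1: 1, chi_2: 0, chi_3: 1, chi_4: 0, chi_5: 3, chi_6: 0, chi_7: 0.

Details: Use <chi_rho, chi> = (1/|G|) sum_C |C| * chi_rho(C) * conj(chi(C)) with |G| = 16 for each irreducible chi in the table:
  <chi_rho, chi_1> = (1/16)[1*(8)*conj(1) + 1*(-4)*conj(1) + 2*(3*sqrt(2))*conj(1) + 2*(2)*conj(1) + 2*(-3*sqrt(2))*conj(1) + 4*(2)*conj(1) + 4*(0)*conj(1)]
      = (1/16)[(8) + (-4) + (6*sqrt(2)) + (4) + (-6*sqrt(2)) + (8) + (0)] = 16/16 = 1
  <chi_rho, chi_2> = (1/16)[1*(8)*conj(1) + 1*(-4)*conj(1) + 2*(3*sqrt(2))*conj(1) + 2*(2)*conj(1) + 2*(-3*sqrt(2))*conj(1) + 4*(2)*conj(-1) + 4*(0)*conj(-1)]
      = (1/16)[(8) + (-4) + (6*sqrt(2)) + (4) + (-6*sqrt(2)) + (-8) + (0)] = 0/16 = 0
  <chi_rho, chi_3> = (1/16)[1*(8)*conj(1) + 1*(-4)*conj(1) + 2*(3*sqrt(2))*conj(-1) + 2*(2)*conj(1) + 2*(-3*sqrt(2))*conj(-1) + 4*(2)*conj(1) + 4*(0)*conj(-1)]
      = (1/16)[(8) + (-4) + (-6*sqrt(2)) + (4) + (6*sqrt(2)) + (8) + (0)] = 16/16 = 1
  <chi_rho, chi_4> = (1/16)[1*(8)*conj(1) + 1*(-4)*conj(1) + 2*(3*sqrt(2))*conj(-1) + 2*(2)*conj(1) + 2*(-3*sqrt(2))*conj(-1) + 4*(2)*conj(-1) + 4*(0)*conj(1)]
      = (1/16)[(8) + (-4) + (-6*sqrt(2)) + (4) + (6*sqrt(2)) + (-8) + (0)] = 0/16 = 0
  <chi_rho, chi_5> = (1/16)[1*(8)*conj(2) + 1*(-4)*conj(-2) + 2*(3*sqrt(2))*conj(sqrt(2)) + 2*(2)*conj(0) + 2*(-3*sqrt(2))*conj(-sqrt(2)) + 4*(2)*conj(0) + 4*(0)*conj(0)]
      = (1/16)[(16) + (8) + (12) + (0) + (12) + (0) + (0)] = 48/16 = 3
  <chi_rho, chi_6> = (1/16)[1*(8)*conj(2) + 1*(-4)*conj(2) + 2*(3*sqrt(2))*conj(0) + 2*(2)*conj(-2) + 2*(-3*sqrt(2))*conj(0) + 4*(2)*conj(0) + 4*(0)*conj(0)]
      = (1/16)[(16) + (-8) + (0) + (-8) + (0) + (0) + (0)] = 0/16 = 0
  <chi_rho, chi_7> = (1/16)[1*(8)*conj(2) + 1*(-4)*conj(-2) + 2*(3*sqrt(2))*conj(-sqrt(2)) + 2*(2)*conj(0) + 2*(-3*sqrt(2))*conj(sqrt(2)) + 4*(2)*conj(0) + 4*(0)*conj(0)]
      = (1/16)[(16) + (8) + (-12) + (0) + (-12) + (0) + (0)] = 0/16 = 0
Dimension check: dim(rho) = sum (mult * dim) = 1*1 + 0*1 + 1*1 + 0*1 + 3*2 + 0*2 + 0*2 = 8 = chi_rho(e) = 8.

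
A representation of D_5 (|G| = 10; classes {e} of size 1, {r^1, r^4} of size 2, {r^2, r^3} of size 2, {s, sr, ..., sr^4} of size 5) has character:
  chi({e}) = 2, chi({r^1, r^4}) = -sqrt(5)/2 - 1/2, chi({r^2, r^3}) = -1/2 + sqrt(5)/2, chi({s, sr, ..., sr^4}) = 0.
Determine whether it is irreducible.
Irreducible: <chi, chi> = 1.

Details: <chi, chi> = (1/|G|) sum_C |C| * |chi(C)|^2 = (1/10)[1*|2|^2 + 2*|-sqrt(5)/2 - 1/2|^2 + 2*|-1/2 + sqrt(5)/2|^2 + 5*|0|^2]
  = (1/10)[(4) + (sqrt(5) + 3) + (3 - sqrt(5)) + (0)] = 10/10 = 1.
A character is irreducible iff <chi, chi> = 1, so this representation is irreducible.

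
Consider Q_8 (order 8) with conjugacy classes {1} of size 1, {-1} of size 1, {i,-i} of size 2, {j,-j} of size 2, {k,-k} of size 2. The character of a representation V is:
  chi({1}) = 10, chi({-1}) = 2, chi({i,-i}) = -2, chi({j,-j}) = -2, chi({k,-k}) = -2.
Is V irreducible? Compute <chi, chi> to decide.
Not irreducible (reducible): <chi, chi> = 16 > 1.

Solution. <chi, chi> = (1/|G|) sum_C |C| * |chi(C)|^2 = (1/8)[1*|10|^2 + 1*|2|^2 + 2*|-2|^2 + 2*|-2|^2 + 2*|-2|^2]
  = (1/8)[(100) + (4) + (8) + (8) + (8)] = 128/8 = 16.
A character is irreducible iff <chi, chi> = 1, so this representation is reducible.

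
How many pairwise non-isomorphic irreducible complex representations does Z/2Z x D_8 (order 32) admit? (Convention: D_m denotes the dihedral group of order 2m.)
14

Details: The number of irreducible complex representations of a finite group equals its number of conjugacy classes. For a direct product, #classes(G x H) = #classes(G) * #classes(H). Z/2Z has 2 classes (abelian), D_8 has 7 classes, so 2 * 7 = 14, so Z/2Z x D_8 (order 32) has exactly 14 irreducible complex representations.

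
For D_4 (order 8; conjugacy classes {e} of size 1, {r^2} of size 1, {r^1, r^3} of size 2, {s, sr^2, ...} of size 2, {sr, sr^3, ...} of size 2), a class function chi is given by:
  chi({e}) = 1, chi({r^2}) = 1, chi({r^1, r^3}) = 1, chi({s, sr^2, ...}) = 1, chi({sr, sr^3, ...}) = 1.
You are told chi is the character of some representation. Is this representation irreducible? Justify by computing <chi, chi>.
Irreducible: <chi, chi> = 1.

<chi, chi> = (1/|G|) sum_C |C| * |chi(C)|^2 = (1/8)[1*|1|^2 + 1*|1|^2 + 2*|1|^2 + 2*|1|^2 + 2*|1|^2]
  = (1/8)[(1) + (1) + (2) + (2) + (2)] = 8/8 = 1.
A character is irreducible iff <chi, chi> = 1, so this representation is irreducible.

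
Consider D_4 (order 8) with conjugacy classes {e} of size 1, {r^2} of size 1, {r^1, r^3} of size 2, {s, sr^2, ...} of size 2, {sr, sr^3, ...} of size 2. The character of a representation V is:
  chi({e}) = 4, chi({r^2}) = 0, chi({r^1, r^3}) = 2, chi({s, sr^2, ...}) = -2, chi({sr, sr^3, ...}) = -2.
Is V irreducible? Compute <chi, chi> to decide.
Not irreducible (reducible): <chi, chi> = 5 > 1.

Solution. <chi, chi> = (1/|G|) sum_C |C| * |chi(C)|^2 = (1/8)[1*|4|^2 + 1*|0|^2 + 2*|2|^2 + 2*|-2|^2 + 2*|-2|^2]
  = (1/8)[(16) + (0) + (8) + (8) + (8)] = 40/8 = 5.
A character is irreducible iff <chi, chi> = 1, so this representation is reducible.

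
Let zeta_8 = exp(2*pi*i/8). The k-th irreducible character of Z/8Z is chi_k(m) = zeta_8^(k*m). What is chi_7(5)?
chi_7(5) = zeta_8^35 = exp(3*I*pi/4)

Proof sketch: chi_7(5) = zeta_8^(7*5) = zeta_8^35. Since zeta_8^8 = 1, this equals zeta_8^3 = exp(2*pi*i*3/8) = exp(3*I*pi/4).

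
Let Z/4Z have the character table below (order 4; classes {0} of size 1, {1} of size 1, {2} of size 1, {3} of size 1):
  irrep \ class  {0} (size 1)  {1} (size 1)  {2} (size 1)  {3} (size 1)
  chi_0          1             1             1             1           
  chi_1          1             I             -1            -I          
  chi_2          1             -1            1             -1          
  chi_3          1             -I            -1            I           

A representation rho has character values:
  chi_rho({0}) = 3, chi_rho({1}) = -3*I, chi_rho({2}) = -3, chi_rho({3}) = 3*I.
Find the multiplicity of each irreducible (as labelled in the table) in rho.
Multiplicities: chi_0: 0, chi_1: 0, chi_2: 0, chi_3: 3.

Explanation: Use <chi_rho, chi> = (1/|G|) sum_C |C| * chi_rho(C) * conj(chi(C)) with |G| = 4 for each irreducible chi in the table:
  <chi_rho, chi_0> = (1/4)[1*(3)*conj(1) + 1*(-3*I)*conj(1) + 1*(-3)*conj(1) + 1*(3*I)*conj(1)]
      = (1/4)[(3) + (-3*I) + (-3) + (3*I)] = 0/4 = 0
  <chi_rho, chi_1> = (1/4)[1*(3)*conj(1) + 1*(-3*I)*conj(I) + 1*(-3)*conj(-1) + 1*(3*I)*conj(-I)]
      = (1/4)[(3) + (-3) + (3) + (-3)] = 0/4 = 0
  <chi_rho, chi_2> = (1/4)[1*(3)*conj(1) + 1*(-3*I)*conj(-1) + 1*(-3)*conj(1) + 1*(3*I)*conj(-1)]
      = (1/4)[(3) + (3*I) + (-3) + (-3*I)] = 0/4 = 0
  <chi_rho, chi_3> = (1/4)[1*(3)*conj(1) + 1*(-3*I)*conj(-I) + 1*(-3)*conj(-1) + 1*(3*I)*conj(I)]
      = (1/4)[(3) + (3) + (3) + (3)] = 12/4 = 3
(Exp terms are combined using exp(i*s)*conj(exp(i*t)) = exp(i*(s-t)), and sums of them are collapsed using the identity that for every m > 1 the m distinct m-th roots of unity sum to 0, e.g. 1 + exp(2*I*pi/3) + exp(-2*I*pi/3) = 0.)
Dimension check: dim(rho) = sum (mult * dim) = 0*1 + 0*1 + 0*1 + 3*1 = 3 = chi_rho(e) = 3.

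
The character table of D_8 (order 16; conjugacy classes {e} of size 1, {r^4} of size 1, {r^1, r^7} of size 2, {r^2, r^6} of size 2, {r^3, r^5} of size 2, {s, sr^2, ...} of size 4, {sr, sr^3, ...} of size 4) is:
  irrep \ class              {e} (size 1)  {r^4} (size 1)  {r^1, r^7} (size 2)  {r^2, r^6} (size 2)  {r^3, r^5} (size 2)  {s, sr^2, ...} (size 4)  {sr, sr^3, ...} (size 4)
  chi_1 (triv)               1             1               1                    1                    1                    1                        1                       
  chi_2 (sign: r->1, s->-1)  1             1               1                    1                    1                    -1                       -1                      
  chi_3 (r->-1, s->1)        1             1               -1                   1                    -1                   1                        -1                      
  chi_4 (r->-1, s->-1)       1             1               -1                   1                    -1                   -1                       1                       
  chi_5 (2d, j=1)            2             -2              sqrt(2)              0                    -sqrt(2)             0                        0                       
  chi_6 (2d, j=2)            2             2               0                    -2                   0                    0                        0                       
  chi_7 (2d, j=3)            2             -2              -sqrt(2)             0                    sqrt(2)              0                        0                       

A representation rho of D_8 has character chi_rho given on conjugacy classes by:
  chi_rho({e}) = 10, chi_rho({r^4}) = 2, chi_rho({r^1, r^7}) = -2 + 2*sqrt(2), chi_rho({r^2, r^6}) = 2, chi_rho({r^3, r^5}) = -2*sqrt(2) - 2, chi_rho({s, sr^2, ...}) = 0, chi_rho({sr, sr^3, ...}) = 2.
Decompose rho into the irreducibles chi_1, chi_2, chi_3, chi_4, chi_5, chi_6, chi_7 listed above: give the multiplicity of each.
Multiplicities: chi_1: 1, chi_2: 0, chi_3: 1, chi_4: 2, chi_5: 2, chi_6: 1, chi_7: 0.

Working: Use <chi_rho, chi> = (1/|G|) sum_C |C| * chi_rho(C) * conj(chi(C)) with |G| = 16 for each irreducible chi in the table:
  <chi_rho, chi_1> = (1/16)[1*(10)*conj(1) + 1*(2)*conj(1) + 2*(-2 + 2*sqrt(2))*conj(1) + 2*(2)*conj(1) + 2*(-2*sqrt(2) - 2)*conj(1) + 4*(0)*conj(1) + 4*(2)*conj(1)]
      = (1/16)[(10) + (2) + (-4 + 4*sqrt(2)) + (4) + (-4*sqrt(2) - 4) + (0) + (8)] = 16/16 = 1
  <chi_rho, chi_2> = (1/16)[1*(10)*conj(1) + 1*(2)*conj(1) + 2*(-2 + 2*sqrt(2))*conj(1) + 2*(2)*conj(1) + 2*(-2*sqrt(2) - 2)*conj(1) + 4*(0)*conj(-1) + 4*(2)*conj(-1)]
      = (1/16)[(10) + (2) + (-4 + 4*sqrt(2)) + (4) + (-4*sqrt(2) - 4) + (0) + (-8)] = 0/16 = 0
  <chi_rho, chi_3> = (1/16)[1*(10)*conj(1) + 1*(2)*conj(1) + 2*(-2 + 2*sqrt(2))*conj(-1) + 2*(2)*conj(1) + 2*(-2*sqrt(2) - 2)*conj(-1) + 4*(0)*conj(1) + 4*(2)*conj(-1)]
      = (1/16)[(10) + (2) + (4 - 4*sqrt(2)) + (4) + (4 + 4*sqrt(2)) + (0) + (-8)] = 16/16 = 1
  <chi_rho, chi_4> = (1/16)[1*(10)*conj(1) + 1*(2)*conj(1) + 2*(-2 + 2*sqrt(2))*conj(-1) + 2*(2)*conj(1) + 2*(-2*sqrt(2) - 2)*conj(-1) + 4*(0)*conj(-1) + 4*(2)*conj(1)]
      = (1/16)[(10) + (2) + (4 - 4*sqrt(2)) + (4) + (4 + 4*sqrt(2)) + (0) + (8)] = 32/16 = 2
  <chi_rho, chi_5> = (1/16)[1*(10)*conj(2) + 1*(2)*conj(-2) + 2*(-2 + 2*sqrt(2))*conj(sqrt(2)) + 2*(2)*conj(0) + 2*(-2*sqrt(2) - 2)*conj(-sqrt(2)) + 4*(0)*conj(0) + 4*(2)*conj(0)]
      = (1/16)[(20) + (-4) + (8 - 4*sqrt(2)) + (0) + (4*sqrt(2) + 8) + (0) + (0)] = 32/16 = 2
  <chi_rho, chi_6> = (1/16)[1*(10)*conj(2) + 1*(2)*conj(2) + 2*(-2 + 2*sqrt(2))*conj(0) + 2*(2)*conj(-2) + 2*(-2*sqrt(2) - 2)*conj(0) + 4*(0)*conj(0) + 4*(2)*conj(0)]
      = (1/16)[(20) + (4) + (0) + (-8) + (0) + (0) + (0)] = 16/16 = 1
  <chi_rho, chi_7> = (1/16)[1*(10)*conj(2) + 1*(2)*conj(-2) + 2*(-2 + 2*sqrt(2))*conj(-sqrt(2)) + 2*(2)*conj(0) + 2*(-2*sqrt(2) - 2)*conj(sqrt(2)) + 4*(0)*conj(0) + 4*(2)*conj(0)]
      = (1/16)[(20) + (-4) + (-8 + 4*sqrt(2)) + (0) + (-8 - 4*sqrt(2)) + (0) + (0)] = 0/16 = 0
Dimension check: dim(rho) = sum (mult * dim) = 1*1 + 0*1 + 1*1 + 2*1 + 2*2 + 1*2 + 0*2 = 10 = chi_rho(e) = 10.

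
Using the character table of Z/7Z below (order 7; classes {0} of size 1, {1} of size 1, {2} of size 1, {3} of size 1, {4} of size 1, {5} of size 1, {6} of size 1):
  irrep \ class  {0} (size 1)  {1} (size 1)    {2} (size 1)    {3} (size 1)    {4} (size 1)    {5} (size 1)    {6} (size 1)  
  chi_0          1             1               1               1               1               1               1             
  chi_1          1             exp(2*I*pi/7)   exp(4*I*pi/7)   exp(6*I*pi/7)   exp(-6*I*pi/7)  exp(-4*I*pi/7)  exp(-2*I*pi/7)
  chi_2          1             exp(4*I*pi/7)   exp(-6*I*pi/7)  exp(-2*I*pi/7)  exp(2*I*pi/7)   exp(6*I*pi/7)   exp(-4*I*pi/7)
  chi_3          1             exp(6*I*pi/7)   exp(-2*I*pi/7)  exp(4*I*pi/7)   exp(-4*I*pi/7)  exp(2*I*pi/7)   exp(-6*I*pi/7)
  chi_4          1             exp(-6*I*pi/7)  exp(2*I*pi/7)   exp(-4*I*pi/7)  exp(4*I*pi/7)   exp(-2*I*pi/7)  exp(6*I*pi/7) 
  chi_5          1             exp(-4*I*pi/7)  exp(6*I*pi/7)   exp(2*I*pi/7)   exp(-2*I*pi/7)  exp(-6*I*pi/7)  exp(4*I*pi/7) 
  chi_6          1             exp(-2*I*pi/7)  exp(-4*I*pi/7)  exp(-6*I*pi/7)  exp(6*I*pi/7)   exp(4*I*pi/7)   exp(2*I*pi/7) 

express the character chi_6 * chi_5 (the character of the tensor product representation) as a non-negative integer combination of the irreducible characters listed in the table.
chi_6 tensor chi_5 = chi_4 (all other irreducibles have multiplicity 0).

Proof sketch: The character of a tensor product is the pointwise product (chi_6 * chi_5)(C) = chi_6(C) * chi_5(C):
  {0}: (1)*(1), {1}: (exp(-2*I*pi/7))*(exp(-4*I*pi/7)), {2}: (exp(-4*I*pi/7))*(exp(6*I*pi/7)), {3}: (exp(-6*I*pi/7))*(exp(2*I*pi/7)), {4}: (exp(6*I*pi/7))*(exp(-2*I*pi/7)), {5}: (exp(4*I*pi/7))*(exp(-6*I*pi/7)), {6}: (exp(2*I*pi/7))*(exp(4*I*pi/7))
so (chi_6 * chi_5) takes values
  {0} -> 1, {1} -> exp(-6*I*pi/7), {2} -> exp(2*I*pi/7), {3} -> exp(-4*I*pi/7), {4} -> exp(4*I*pi/7), {5} -> exp(-2*I*pi/7), {6} -> exp(6*I*pi/7).
Now take the inner product of this character with each irreducible chi from the table, <chi_6*chi_5, chi> = (1/7) sum_C |C| (chi_6*chi_5)(C) conj(chi(C)):
  <chi_6*chi_5, chi_0> = (1/7)[1*(1)*conj(1) + 1*(exp(-6*I*pi/7))*conj(1) + 1*(exp(2*I*pi/7))*conj(1) + 1*(exp(-4*I*pi/7))*conj(1) + 1*(exp(4*I*pi/7))*conj(1) + 1*(exp(-2*I*pi/7))*conj(1) + 1*(exp(6*I*pi/7))*conj(1)]
      = (1/7)[(1) + (exp(-6*I*pi/7)) + (exp(2*I*pi/7)) + (exp(-4*I*pi/7)) + (exp(4*I*pi/7)) + (exp(-2*I*pi/7)) + (exp(6*I*pi/7))] = 0/7 = 0
  <chi_6*chi_5, chi_1> = (1/7)[1*(1)*conj(1) + 1*(exp(-6*I*pi/7))*conj(exp(2*I*pi/7)) + 1*(exp(2*I*pi/7))*conj(exp(4*I*pi/7)) + 1*(exp(-4*I*pi/7))*conj(exp(6*I*pi/7)) + 1*(exp(4*I*pi/7))*conj(exp(-6*I*pi/7)) + 1*(exp(-2*I*pi/7))*conj(exp(-4*I*pi/7)) + 1*(exp(6*I*pi/7))*conj(exp(-2*I*pi/7))]
      = (1/7)[(1) + (exp(6*I*pi/7)) + (exp(-2*I*pi/7)) + (exp(4*I*pi/7)) + (exp(-4*I*pi/7)) + (exp(2*I*pi/7)) + (exp(-6*I*pi/7))] = 0/7 = 0
  <chi_6*chi_5, chi_2> = (1/7)[1*(1)*conj(1) + 1*(exp(-6*I*pi/7))*conj(exp(4*I*pi/7)) + 1*(exp(2*I*pi/7))*conj(exp(-6*I*pi/7)) + 1*(exp(-4*I*pi/7))*conj(exp(-2*I*pi/7)) + 1*(exp(4*I*pi/7))*conj(exp(2*I*pi/7)) + 1*(exp(-2*I*pi/7))*conj(exp(6*I*pi/7)) + 1*(exp(6*I*pi/7))*conj(exp(-4*I*pi/7))]
      = (1/7)[(1) + (exp(4*I*pi/7)) + (exp(-6*I*pi/7)) + (exp(-2*I*pi/7)) + (exp(2*I*pi/7)) + (exp(6*I*pi/7)) + (exp(-4*I*pi/7))] = 0/7 = 0
  <chi_6*chi_5, chi_3> = (1/7)[1*(1)*conj(1) + 1*(exp(-6*I*pi/7))*conj(exp(6*I*pi/7)) + 1*(exp(2*I*pi/7))*conj(exp(-2*I*pi/7)) + 1*(exp(-4*I*pi/7))*conj(exp(4*I*pi/7)) + 1*(exp(4*I*pi/7))*conj(exp(-4*I*pi/7)) + 1*(exp(-2*I*pi/7))*conj(exp(2*I*pi/7)) + 1*(exp(6*I*pi/7))*conj(exp(-6*I*pi/7))]
      = (1/7)[(1) + (exp(2*I*pi/7)) + (exp(4*I*pi/7)) + (exp(6*I*pi/7)) + (exp(-6*I*pi/7)) + (exp(-4*I*pi/7)) + (exp(-2*I*pi/7))] = 0/7 = 0
  <chi_6*chi_5, chi_4> = (1/7)[1*(1)*conj(1) + 1*(exp(-6*I*pi/7))*conj(exp(-6*I*pi/7)) + 1*(exp(2*I*pi/7))*conj(exp(2*I*pi/7)) + 1*(exp(-4*I*pi/7))*conj(exp(-4*I*pi/7)) + 1*(exp(4*I*pi/7))*conj(exp(4*I*pi/7)) + 1*(exp(-2*I*pi/7))*conj(exp(-2*I*pi/7)) + 1*(exp(6*I*pi/7))*conj(exp(6*I*pi/7))]
      = (1/7)[(1) + (1) + (1) + (1) + (1) + (1) + (1)] = 7/7 = 1
  <chi_6*chi_5, chi_5> = (1/7)[1*(1)*conj(1) + 1*(exp(-6*I*pi/7))*conj(exp(-4*I*pi/7)) + 1*(exp(2*I*pi/7))*conj(exp(6*I*pi/7)) + 1*(exp(-4*I*pi/7))*conj(exp(2*I*pi/7)) + 1*(exp(4*I*pi/7))*conj(exp(-2*I*pi/7)) + 1*(exp(-2*I*pi/7))*conj(exp(-6*I*pi/7)) + 1*(exp(6*I*pi/7))*conj(exp(4*I*pi/7))]
      = (1/7)[(1) + (exp(-2*I*pi/7)) + (exp(-4*I*pi/7)) + (exp(-6*I*pi/7)) + (exp(6*I*pi/7)) + (exp(4*I*pi/7)) + (exp(2*I*pi/7))] = 0/7 = 0
  <chi_6*chi_5, chi_6> = (1/7)[1*(1)*conj(1) + 1*(exp(-6*I*pi/7))*conj(exp(-2*I*pi/7)) + 1*(exp(2*I*pi/7))*conj(exp(-4*I*pi/7)) + 1*(exp(-4*I*pi/7))*conj(exp(-6*I*pi/7)) + 1*(exp(4*I*pi/7))*conj(exp(6*I*pi/7)) + 1*(exp(-2*I*pi/7))*conj(exp(4*I*pi/7)) + 1*(exp(6*I*pi/7))*conj(exp(2*I*pi/7))]
      = (1/7)[(1) + (exp(-4*I*pi/7)) + (exp(6*I*pi/7)) + (exp(2*I*pi/7)) + (exp(-2*I*pi/7)) + (exp(-6*I*pi/7)) + (exp(4*I*pi/7))] = 0/7 = 0
(Exp terms are combined using exp(i*s)*conj(exp(i*t)) = exp(i*(s-t)), and sums of them are collapsed using the identity that for every m > 1 the m distinct m-th roots of unity sum to 0, e.g. 1 + exp(2*I*pi/3) + exp(-2*I*pi/3) = 0.)
Hence the multiplicities are chi_4: 1. Dimension check: dim(chi_6)*dim(chi_5) = 1*1 = 1 and sum (mult * dim) = 1*1 = 1.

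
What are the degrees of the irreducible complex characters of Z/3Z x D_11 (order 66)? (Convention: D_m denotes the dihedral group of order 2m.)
Dimensions: 1, 1, 1, 1, 1, 1, 2, 2, 2, 2, 2, 2, 2, 2, 2, 2, 2, 2, 2, 2, 2

Reasoning: There are 21 irreducibles (= number of conjugacy classes). Their dimensions d_i satisfy sum d_i^2 = |G| = 66: 1 + 1 + 1 + 1 + 1 + 1 + 4 + 4 + 4 + 4 + 4 + 4 + 4 + 4 + 4 + 4 + 4 + 4 + 4 + 4 + 4 = 66. (For the product with Z/3Z: each of the 3 1-dim characters of Z/3Z tensors with each irrep of D_11, giving 3 copies of each D_11-dimension.)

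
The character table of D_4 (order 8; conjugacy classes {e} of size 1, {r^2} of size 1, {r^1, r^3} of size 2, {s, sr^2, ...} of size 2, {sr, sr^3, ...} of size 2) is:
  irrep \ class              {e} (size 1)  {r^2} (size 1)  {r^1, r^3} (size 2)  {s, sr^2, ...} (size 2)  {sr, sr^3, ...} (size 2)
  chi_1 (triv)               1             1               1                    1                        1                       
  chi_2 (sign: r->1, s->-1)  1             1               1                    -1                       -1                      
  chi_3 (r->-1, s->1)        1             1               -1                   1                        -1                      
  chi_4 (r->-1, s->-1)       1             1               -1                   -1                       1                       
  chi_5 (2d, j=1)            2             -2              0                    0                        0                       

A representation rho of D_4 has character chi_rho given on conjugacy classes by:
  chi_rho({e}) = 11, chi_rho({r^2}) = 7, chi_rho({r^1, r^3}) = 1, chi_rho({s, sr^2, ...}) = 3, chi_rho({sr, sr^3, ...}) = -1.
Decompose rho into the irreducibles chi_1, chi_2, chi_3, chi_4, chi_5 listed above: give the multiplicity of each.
Multiplicities: chi_1: 3, chi_2: 2, chi_3: 3, chi_4: 1, chi_5: 1.

Solution. Use <chi_rho, chi> = (1/|G|) sum_C |C| * chi_rho(C) * conj(chi(C)) with |G| = 8 for each irreducible chi in the table:
  <chi_rho, chi_1> = (1/8)[1*(11)*conj(1) + 1*(7)*conj(1) + 2*(1)*conj(1) + 2*(3)*conj(1) + 2*(-1)*conj(1)]
      = (1/8)[(11) + (7) + (2) + (6) + (-2)] = 24/8 = 3
  <chi_rho, chi_2> = (1/8)[1*(11)*conj(1) + 1*(7)*conj(1) + 2*(1)*conj(1) + 2*(3)*conj(-1) + 2*(-1)*conj(-1)]
      = (1/8)[(11) + (7) + (2) + (-6) + (2)] = 16/8 = 2
  <chi_rho, chi_3> = (1/8)[1*(11)*conj(1) + 1*(7)*conj(1) + 2*(1)*conj(-1) + 2*(3)*conj(1) + 2*(-1)*conj(-1)]
      = (1/8)[(11) + (7) + (-2) + (6) + (2)] = 24/8 = 3
  <chi_rho, chi_4> = (1/8)[1*(11)*conj(1) + 1*(7)*conj(1) + 2*(1)*conj(-1) + 2*(3)*conj(-1) + 2*(-1)*conj(1)]
      = (1/8)[(11) + (7) + (-2) + (-6) + (-2)] = 8/8 = 1
  <chi_rho, chi_5> = (1/8)[1*(11)*conj(2) + 1*(7)*conj(-2) + 2*(1)*conj(0) + 2*(3)*conj(0) + 2*(-1)*conj(0)]
      = (1/8)[(22) + (-14) + (0) + (0) + (0)] = 8/8 = 1
Dimension check: dim(rho) = sum (mult * dim) = 3*1 + 2*1 + 3*1 + 1*1 + 1*2 = 11 = chi_rho(e) = 11.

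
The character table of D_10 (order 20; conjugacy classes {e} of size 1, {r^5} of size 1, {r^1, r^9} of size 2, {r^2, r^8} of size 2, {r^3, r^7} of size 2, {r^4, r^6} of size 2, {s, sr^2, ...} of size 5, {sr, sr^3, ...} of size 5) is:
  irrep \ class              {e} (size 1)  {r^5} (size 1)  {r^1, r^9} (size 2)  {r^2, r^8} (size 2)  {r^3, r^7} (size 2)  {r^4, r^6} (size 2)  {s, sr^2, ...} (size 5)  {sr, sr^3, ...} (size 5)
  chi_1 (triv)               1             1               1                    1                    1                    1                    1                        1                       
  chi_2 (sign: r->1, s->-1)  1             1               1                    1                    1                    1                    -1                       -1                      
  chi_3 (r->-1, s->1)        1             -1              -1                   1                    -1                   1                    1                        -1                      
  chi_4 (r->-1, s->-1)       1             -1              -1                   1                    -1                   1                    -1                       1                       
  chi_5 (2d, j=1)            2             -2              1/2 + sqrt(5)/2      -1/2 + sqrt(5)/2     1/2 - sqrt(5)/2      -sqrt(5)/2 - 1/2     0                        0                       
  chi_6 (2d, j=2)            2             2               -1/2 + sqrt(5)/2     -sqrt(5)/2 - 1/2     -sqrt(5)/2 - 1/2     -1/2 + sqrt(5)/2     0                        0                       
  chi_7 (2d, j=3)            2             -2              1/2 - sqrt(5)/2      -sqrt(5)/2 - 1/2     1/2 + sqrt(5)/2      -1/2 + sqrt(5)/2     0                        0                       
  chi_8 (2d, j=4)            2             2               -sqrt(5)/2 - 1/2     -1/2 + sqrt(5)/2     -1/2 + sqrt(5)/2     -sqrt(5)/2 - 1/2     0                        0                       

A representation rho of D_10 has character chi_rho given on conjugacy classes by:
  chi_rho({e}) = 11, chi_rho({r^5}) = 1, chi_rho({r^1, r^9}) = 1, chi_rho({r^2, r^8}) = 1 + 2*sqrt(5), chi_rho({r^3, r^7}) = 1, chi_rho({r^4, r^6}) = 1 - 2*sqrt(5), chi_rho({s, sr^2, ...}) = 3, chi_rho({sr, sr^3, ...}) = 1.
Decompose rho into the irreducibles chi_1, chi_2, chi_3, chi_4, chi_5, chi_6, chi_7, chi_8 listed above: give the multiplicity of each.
Multiplicities: chi_1: 2, chi_2: 0, chi_3: 1, chi_4: 0, chi_5: 2, chi_6: 0, chi_7: 0, chi_8: 2.

Why: Use <chi_rho, chi> = (1/|G|) sum_C |C| * chi_rho(C) * conj(chi(C)) with |G| = 20 for each irreducible chi in the table:
  <chi_rho, chi_1> = (1/20)[1*(11)*conj(1) + 1*(1)*conj(1) + 2*(1)*conj(1) + 2*(1 + 2*sqrt(5))*conj(1) + 2*(1)*conj(1) + 2*(1 - 2*sqrt(5))*conj(1) + 5*(3)*conj(1) + 5*(1)*conj(1)]
      = (1/20)[(11) + (1) + (2) + (2 + 4*sqrt(5)) + (2) + (2 - 4*sqrt(5)) + (15) + (5)] = 40/20 = 2
  <chi_rho, chi_2> = (1/20)[1*(11)*conj(1) + 1*(1)*conj(1) + 2*(1)*conj(1) + 2*(1 + 2*sqrt(5))*conj(1) + 2*(1)*conj(1) + 2*(1 - 2*sqrt(5))*conj(1) + 5*(3)*conj(-1) + 5*(1)*conj(-1)]
      = (1/20)[(11) + (1) + (2) + (2 + 4*sqrt(5)) + (2) + (2 - 4*sqrt(5)) + (-15) + (-5)] = 0/20 = 0
  <chi_rho, chi_3> = (1/20)[1*(11)*conj(1) + 1*(1)*conj(-1) + 2*(1)*conj(-1) + 2*(1 + 2*sqrt(5))*conj(1) + 2*(1)*conj(-1) + 2*(1 - 2*sqrt(5))*conj(1) + 5*(3)*conj(1) + 5*(1)*conj(-1)]
      = (1/20)[(11) + (-1) + (-2) + (2 + 4*sqrt(5)) + (-2) + (2 - 4*sqrt(5)) + (15) + (-5)] = 20/20 = 1
  <chi_rho, chi_4> = (1/20)[1*(11)*conj(1) + 1*(1)*conj(-1) + 2*(1)*conj(-1) + 2*(1 + 2*sqrt(5))*conj(1) + 2*(1)*conj(-1) + 2*(1 - 2*sqrt(5))*conj(1) + 5*(3)*conj(-1) + 5*(1)*conj(1)]
      = (1/20)[(11) + (-1) + (-2) + (2 + 4*sqrt(5)) + (-2) + (2 - 4*sqrt(5)) + (-15) + (5)] = 0/20 = 0
  <chi_rho, chi_5> = (1/20)[1*(11)*conj(2) + 1*(1)*conj(-2) + 2*(1)*conj(1/2 + sqrt(5)/2) + 2*(1 + 2*sqrt(5))*conj(-1/2 + sqrt(5)/2) + 2*(1)*conj(1/2 - sqrt(5)/2) + 2*(1 - 2*sqrt(5))*conj(-sqrt(5)/2 - 1/2) + 5*(3)*conj(0) + 5*(1)*conj(0)]
      = (1/20)[(22) + (-2) + (1 + sqrt(5)) + (9 - sqrt(5)) + (1 - sqrt(5)) + (sqrt(5) + 9) + (0) + (0)] = 40/20 = 2
  <chi_rho, chi_6> = (1/20)[1*(11)*conj(2) + 1*(1)*conj(2) + 2*(1)*conj(-1/2 + sqrt(5)/2) + 2*(1 + 2*sqrt(5))*conj(-sqrt(5)/2 - 1/2) + 2*(1)*conj(-sqrt(5)/2 - 1/2) + 2*(1 - 2*sqrt(5))*conj(-1/2 + sqrt(5)/2) + 5*(3)*conj(0) + 5*(1)*conj(0)]
      = (1/20)[(22) + (2) + (-1 + sqrt(5)) + (-11 - 3*sqrt(5)) + (-sqrt(5) - 1) + (-11 + 3*sqrt(5)) + (0) + (0)] = 0/20 = 0
  <chi_rho, chi_7> = (1/20)[1*(11)*conj(2) + 1*(1)*conj(-2) + 2*(1)*conj(1/2 - sqrt(5)/2) + 2*(1 + 2*sqrt(5))*conj(-sqrt(5)/2 - 1/2) + 2*(1)*conj(1/2 + sqrt(5)/2) + 2*(1 - 2*sqrt(5))*conj(-1/2 + sqrt(5)/2) + 5*(3)*conj(0) + 5*(1)*conj(0)]
      = (1/20)[(22) + (-2) + (1 - sqrt(5)) + (-11 - 3*sqrt(5)) + (1 + sqrt(5)) + (-11 + 3*sqrt(5)) + (0) + (0)] = 0/20 = 0
  <chi_rho, chi_8> = (1/20)[1*(11)*conj(2) + 1*(1)*conj(2) + 2*(1)*conj(-sqrt(5)/2 - 1/2) + 2*(1 + 2*sqrt(5))*conj(-1/2 + sqrt(5)/2) + 2*(1)*conj(-1/2 + sqrt(5)/2) + 2*(1 - 2*sqrt(5))*conj(-sqrt(5)/2 - 1/2) + 5*(3)*conj(0) + 5*(1)*conj(0)]
      = (1/20)[(22) + (2) + (-sqrt(5) - 1) + (9 - sqrt(5)) + (-1 + sqrt(5)) + (sqrt(5) + 9) + (0) + (0)] = 40/20 = 2
Dimension check: dim(rho) = sum (mult * dim) = 2*1 + 0*1 + 1*1 + 0*1 + 2*2 + 0*2 + 0*2 + 2*2 = 11 = chi_rho(e) = 11.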